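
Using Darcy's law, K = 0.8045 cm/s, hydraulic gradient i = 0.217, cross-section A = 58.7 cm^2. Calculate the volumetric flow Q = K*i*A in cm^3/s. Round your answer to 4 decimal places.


Step 1: Apply Darcy's law: Q = K * i * A
Step 2: Q = 0.8045 * 0.217 * 58.7
Step 3: Q = 10.2476 cm^3/s

10.2476


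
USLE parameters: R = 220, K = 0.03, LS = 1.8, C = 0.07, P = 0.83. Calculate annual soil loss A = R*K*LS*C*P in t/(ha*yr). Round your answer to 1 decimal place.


Step 1: A = R * K * LS * C * P
Step 2: R * K = 220 * 0.03 = 6.6
Step 3: (R*K) * LS = 6.6 * 1.8 = 11.88
Step 4: * C * P = 11.88 * 0.07 * 0.83 = 0.7
Step 5: A = 0.7 t/(ha*yr)

0.7


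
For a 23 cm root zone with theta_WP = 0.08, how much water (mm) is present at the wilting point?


Step 1: Water (mm) = theta_WP * depth * 10
Step 2: Water = 0.08 * 23 * 10
Step 3: Water = 18.4 mm

18.4


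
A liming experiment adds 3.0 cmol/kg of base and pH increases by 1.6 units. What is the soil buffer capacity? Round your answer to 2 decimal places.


Step 1: BC = change in base / change in pH
Step 2: BC = 3.0 / 1.6
Step 3: BC = 1.88 cmol/(kg*pH unit)

1.88


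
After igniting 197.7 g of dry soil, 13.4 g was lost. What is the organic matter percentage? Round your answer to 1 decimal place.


Step 1: OM% = 100 * LOI / sample mass
Step 2: OM = 100 * 13.4 / 197.7
Step 3: OM = 6.8%

6.8


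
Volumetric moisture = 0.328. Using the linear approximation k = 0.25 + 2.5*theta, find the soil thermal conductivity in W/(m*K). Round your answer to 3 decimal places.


Step 1: k = 0.25 + 2.5 * theta
Step 2: k = 0.25 + 2.5 * 0.328
Step 3: k = 0.25 + 0.82
Step 4: k = 1.07 W/(m*K)

1.07


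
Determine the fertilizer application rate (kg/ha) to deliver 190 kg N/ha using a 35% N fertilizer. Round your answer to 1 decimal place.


Step 1: Fertilizer rate = target N / (N content / 100)
Step 2: Rate = 190 / (35 / 100)
Step 3: Rate = 190 / 0.35
Step 4: Rate = 542.9 kg/ha

542.9


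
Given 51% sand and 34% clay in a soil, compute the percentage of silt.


Step 1: sand + silt + clay = 100%
Step 2: silt = 100 - sand - clay
Step 3: silt = 100 - 51 - 34
Step 4: silt = 15%

15


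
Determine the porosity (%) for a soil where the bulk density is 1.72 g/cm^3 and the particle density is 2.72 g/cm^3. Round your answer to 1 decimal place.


Step 1: Formula: n = 100 * (1 - BD / PD)
Step 2: n = 100 * (1 - 1.72 / 2.72)
Step 3: n = 100 * (1 - 0.63235)
Step 4: n = 36.8%

36.8


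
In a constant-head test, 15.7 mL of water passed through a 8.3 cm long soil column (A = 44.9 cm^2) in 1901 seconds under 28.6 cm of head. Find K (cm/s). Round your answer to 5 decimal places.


Step 1: K = Q * L / (A * t * h)
Step 2: Numerator = 15.7 * 8.3 = 130.31
Step 3: Denominator = 44.9 * 1901 * 28.6 = 2441150.14
Step 4: K = 130.31 / 2441150.14 = 0.00005 cm/s

0.00005


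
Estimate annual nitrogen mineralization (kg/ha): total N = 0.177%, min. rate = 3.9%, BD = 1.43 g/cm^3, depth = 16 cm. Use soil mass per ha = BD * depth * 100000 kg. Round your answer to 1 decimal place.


Step 1: Soil mass per ha = BD * depth * 100000 = 1.43 * 16 * 100000 = 2288000 kg
Step 2: Total N pool = soil mass * N%/100 = 2288000 * 0.177/100 = 4049.76 kg/ha
Step 3: N mineralized = N pool * rate%/100 = 4049.76 * 3.9/100 = 157.9 kg/ha/yr

157.9


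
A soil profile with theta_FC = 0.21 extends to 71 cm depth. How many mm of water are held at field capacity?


Step 1: Water (mm) = theta_FC * depth (cm) * 10
Step 2: Water = 0.21 * 71 * 10
Step 3: Water = 149.1 mm

149.1


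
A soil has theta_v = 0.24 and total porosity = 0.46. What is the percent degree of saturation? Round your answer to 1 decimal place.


Step 1: S = 100 * theta_v / n
Step 2: S = 100 * 0.24 / 0.46
Step 3: S = 52.2%

52.2


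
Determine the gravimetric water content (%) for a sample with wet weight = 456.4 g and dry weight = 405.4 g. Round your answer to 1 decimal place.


Step 1: Water mass = wet - dry = 456.4 - 405.4 = 51.0 g
Step 2: w = 100 * water mass / dry mass
Step 3: w = 100 * 51.0 / 405.4 = 12.6%

12.6


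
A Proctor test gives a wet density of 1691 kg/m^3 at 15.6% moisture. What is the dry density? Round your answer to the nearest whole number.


Step 1: Dry density = wet density / (1 + w/100)
Step 2: Dry density = 1691 / (1 + 15.6/100)
Step 3: Dry density = 1691 / 1.156
Step 4: Dry density = 1463 kg/m^3

1463


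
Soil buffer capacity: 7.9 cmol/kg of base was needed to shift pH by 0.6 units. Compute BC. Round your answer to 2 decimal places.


Step 1: BC = change in base / change in pH
Step 2: BC = 7.9 / 0.6
Step 3: BC = 13.17 cmol/(kg*pH unit)

13.17


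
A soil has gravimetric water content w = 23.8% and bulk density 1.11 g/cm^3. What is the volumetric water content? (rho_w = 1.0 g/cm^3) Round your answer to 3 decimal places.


Step 1: theta = (w / 100) * BD / rho_w
Step 2: theta = (23.8 / 100) * 1.11 / 1.0
Step 3: theta = 0.238 * 1.11
Step 4: theta = 0.264

0.264


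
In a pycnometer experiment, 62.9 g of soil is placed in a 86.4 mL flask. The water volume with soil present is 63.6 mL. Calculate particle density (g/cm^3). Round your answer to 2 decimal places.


Step 1: Volume of solids = flask volume - water volume with soil
Step 2: V_solids = 86.4 - 63.6 = 22.8 mL
Step 3: Particle density = mass / V_solids = 62.9 / 22.8 = 2.76 g/cm^3

2.76


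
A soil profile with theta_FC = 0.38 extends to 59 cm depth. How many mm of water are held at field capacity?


Step 1: Water (mm) = theta_FC * depth (cm) * 10
Step 2: Water = 0.38 * 59 * 10
Step 3: Water = 224.2 mm

224.2


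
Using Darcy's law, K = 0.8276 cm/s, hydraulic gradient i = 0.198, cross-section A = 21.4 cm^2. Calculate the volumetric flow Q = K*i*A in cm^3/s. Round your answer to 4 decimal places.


Step 1: Apply Darcy's law: Q = K * i * A
Step 2: Q = 0.8276 * 0.198 * 21.4
Step 3: Q = 3.5067 cm^3/s

3.5067


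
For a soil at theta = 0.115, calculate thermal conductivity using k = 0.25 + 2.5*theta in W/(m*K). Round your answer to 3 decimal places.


Step 1: k = 0.25 + 2.5 * theta
Step 2: k = 0.25 + 2.5 * 0.115
Step 3: k = 0.25 + 0.288
Step 4: k = 0.538 W/(m*K)

0.538


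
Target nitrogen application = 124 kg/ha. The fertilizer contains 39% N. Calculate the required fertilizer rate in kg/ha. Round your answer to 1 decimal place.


Step 1: Fertilizer rate = target N / (N content / 100)
Step 2: Rate = 124 / (39 / 100)
Step 3: Rate = 124 / 0.39
Step 4: Rate = 317.9 kg/ha

317.9


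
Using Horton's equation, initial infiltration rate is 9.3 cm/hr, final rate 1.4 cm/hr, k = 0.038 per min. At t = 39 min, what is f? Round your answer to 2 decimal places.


Step 1: f = fc + (f0 - fc) * exp(-k * t)
Step 2: exp(-0.038 * 39) = 0.227183
Step 3: f = 1.4 + (9.3 - 1.4) * 0.227183
Step 4: f = 1.4 + 7.9 * 0.227183
Step 5: f = 3.19 cm/hr

3.19


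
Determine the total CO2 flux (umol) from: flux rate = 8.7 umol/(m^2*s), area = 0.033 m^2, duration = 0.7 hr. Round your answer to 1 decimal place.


Step 1: Convert time to seconds: 0.7 hr * 3600 = 2520.0 s
Step 2: Total = flux * area * time_s
Step 3: Total = 8.7 * 0.033 * 2520.0
Step 4: Total = 723.5 umol

723.5


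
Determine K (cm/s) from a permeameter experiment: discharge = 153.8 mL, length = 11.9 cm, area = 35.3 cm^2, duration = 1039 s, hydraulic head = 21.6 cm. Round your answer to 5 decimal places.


Step 1: K = Q * L / (A * t * h)
Step 2: Numerator = 153.8 * 11.9 = 1830.22
Step 3: Denominator = 35.3 * 1039 * 21.6 = 792216.72
Step 4: K = 1830.22 / 792216.72 = 0.00231 cm/s

0.00231


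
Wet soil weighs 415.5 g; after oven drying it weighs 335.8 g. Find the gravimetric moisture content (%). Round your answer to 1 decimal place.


Step 1: Water mass = wet - dry = 415.5 - 335.8 = 79.7 g
Step 2: w = 100 * water mass / dry mass
Step 3: w = 100 * 79.7 / 335.8 = 23.7%

23.7


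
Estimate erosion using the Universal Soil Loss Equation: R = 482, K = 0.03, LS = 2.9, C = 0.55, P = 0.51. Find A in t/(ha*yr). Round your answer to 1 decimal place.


Step 1: A = R * K * LS * C * P
Step 2: R * K = 482 * 0.03 = 14.46
Step 3: (R*K) * LS = 14.46 * 2.9 = 41.934
Step 4: * C * P = 41.934 * 0.55 * 0.51 = 11.8
Step 5: A = 11.8 t/(ha*yr)

11.8


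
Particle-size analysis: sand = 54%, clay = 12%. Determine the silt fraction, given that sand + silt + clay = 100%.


Step 1: sand + silt + clay = 100%
Step 2: silt = 100 - sand - clay
Step 3: silt = 100 - 54 - 12
Step 4: silt = 34%

34


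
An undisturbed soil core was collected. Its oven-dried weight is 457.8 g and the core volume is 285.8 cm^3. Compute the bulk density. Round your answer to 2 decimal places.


Step 1: Identify the formula: BD = dry mass / volume
Step 2: Substitute values: BD = 457.8 / 285.8
Step 3: BD = 1.6 g/cm^3

1.6


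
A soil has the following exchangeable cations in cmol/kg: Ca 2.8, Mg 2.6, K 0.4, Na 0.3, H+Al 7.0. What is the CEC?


Step 1: CEC = Ca + Mg + K + Na + (H+Al)
Step 2: CEC = 2.8 + 2.6 + 0.4 + 0.3 + 7.0
Step 3: CEC = 13.1 cmol/kg

13.1


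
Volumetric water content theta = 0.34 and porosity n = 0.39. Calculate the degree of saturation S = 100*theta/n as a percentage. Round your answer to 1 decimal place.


Step 1: S = 100 * theta_v / n
Step 2: S = 100 * 0.34 / 0.39
Step 3: S = 87.2%

87.2


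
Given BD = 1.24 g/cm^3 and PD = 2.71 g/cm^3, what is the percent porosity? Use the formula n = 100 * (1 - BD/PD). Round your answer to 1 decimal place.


Step 1: Formula: n = 100 * (1 - BD / PD)
Step 2: n = 100 * (1 - 1.24 / 2.71)
Step 3: n = 100 * (1 - 0.45756)
Step 4: n = 54.2%

54.2


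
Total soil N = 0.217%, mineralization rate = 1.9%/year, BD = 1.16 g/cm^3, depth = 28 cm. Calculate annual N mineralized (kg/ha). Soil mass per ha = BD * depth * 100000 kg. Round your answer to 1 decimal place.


Step 1: Soil mass per ha = BD * depth * 100000 = 1.16 * 28 * 100000 = 3248000 kg
Step 2: Total N pool = soil mass * N%/100 = 3248000 * 0.217/100 = 7048.16 kg/ha
Step 3: N mineralized = N pool * rate%/100 = 7048.16 * 1.9/100 = 133.9 kg/ha/yr

133.9


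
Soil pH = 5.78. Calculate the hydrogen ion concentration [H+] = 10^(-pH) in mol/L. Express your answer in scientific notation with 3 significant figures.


Step 1: [H+] = 10^(-pH)
Step 2: [H+] = 10^(-5.78)
Step 3: [H+] = 1.66e-06 mol/L

1.66e-06


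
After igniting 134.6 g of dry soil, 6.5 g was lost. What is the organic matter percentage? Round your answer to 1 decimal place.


Step 1: OM% = 100 * LOI / sample mass
Step 2: OM = 100 * 6.5 / 134.6
Step 3: OM = 4.8%

4.8


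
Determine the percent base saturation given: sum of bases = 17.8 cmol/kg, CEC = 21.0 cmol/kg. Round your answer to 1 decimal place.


Step 1: BS = 100 * (sum of bases) / CEC
Step 2: BS = 100 * 17.8 / 21.0
Step 3: BS = 84.8%

84.8


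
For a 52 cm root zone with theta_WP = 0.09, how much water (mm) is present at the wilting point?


Step 1: Water (mm) = theta_WP * depth * 10
Step 2: Water = 0.09 * 52 * 10
Step 3: Water = 46.8 mm

46.8


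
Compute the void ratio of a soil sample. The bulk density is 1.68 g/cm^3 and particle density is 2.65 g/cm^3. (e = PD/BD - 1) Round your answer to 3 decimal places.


Step 1: e = PD / BD - 1
Step 2: e = 2.65 / 1.68 - 1
Step 3: e = 1.57738 - 1
Step 4: e = 0.577

0.577


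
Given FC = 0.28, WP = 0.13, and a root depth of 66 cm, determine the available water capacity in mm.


Step 1: Available water = (FC - WP) * depth * 10
Step 2: AW = (0.28 - 0.13) * 66 * 10
Step 3: AW = 0.15 * 66 * 10
Step 4: AW = 99.0 mm

99.0


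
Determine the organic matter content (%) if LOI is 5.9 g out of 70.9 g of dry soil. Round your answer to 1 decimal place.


Step 1: OM% = 100 * LOI / sample mass
Step 2: OM = 100 * 5.9 / 70.9
Step 3: OM = 8.3%

8.3


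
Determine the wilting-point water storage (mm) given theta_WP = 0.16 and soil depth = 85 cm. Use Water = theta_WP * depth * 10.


Step 1: Water (mm) = theta_WP * depth * 10
Step 2: Water = 0.16 * 85 * 10
Step 3: Water = 136.0 mm

136.0


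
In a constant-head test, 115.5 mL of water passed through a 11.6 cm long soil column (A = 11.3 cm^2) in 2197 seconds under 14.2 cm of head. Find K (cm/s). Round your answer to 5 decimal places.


Step 1: K = Q * L / (A * t * h)
Step 2: Numerator = 115.5 * 11.6 = 1339.8
Step 3: Denominator = 11.3 * 2197 * 14.2 = 352530.62
Step 4: K = 1339.8 / 352530.62 = 0.0038 cm/s

0.0038


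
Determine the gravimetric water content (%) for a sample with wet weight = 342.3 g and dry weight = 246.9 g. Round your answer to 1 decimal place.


Step 1: Water mass = wet - dry = 342.3 - 246.9 = 95.4 g
Step 2: w = 100 * water mass / dry mass
Step 3: w = 100 * 95.4 / 246.9 = 38.6%

38.6


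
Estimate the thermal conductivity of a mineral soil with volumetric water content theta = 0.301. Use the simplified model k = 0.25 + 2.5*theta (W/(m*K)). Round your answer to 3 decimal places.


Step 1: k = 0.25 + 2.5 * theta
Step 2: k = 0.25 + 2.5 * 0.301
Step 3: k = 0.25 + 0.753
Step 4: k = 1.003 W/(m*K)

1.003


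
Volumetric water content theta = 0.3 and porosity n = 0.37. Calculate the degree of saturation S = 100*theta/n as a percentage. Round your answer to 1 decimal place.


Step 1: S = 100 * theta_v / n
Step 2: S = 100 * 0.3 / 0.37
Step 3: S = 81.1%

81.1


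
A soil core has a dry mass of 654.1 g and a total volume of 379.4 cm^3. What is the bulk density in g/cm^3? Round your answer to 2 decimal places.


Step 1: Identify the formula: BD = dry mass / volume
Step 2: Substitute values: BD = 654.1 / 379.4
Step 3: BD = 1.72 g/cm^3

1.72


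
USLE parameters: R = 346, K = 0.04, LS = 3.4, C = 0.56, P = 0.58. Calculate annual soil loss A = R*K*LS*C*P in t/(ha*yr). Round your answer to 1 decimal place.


Step 1: A = R * K * LS * C * P
Step 2: R * K = 346 * 0.04 = 13.84
Step 3: (R*K) * LS = 13.84 * 3.4 = 47.056
Step 4: * C * P = 47.056 * 0.56 * 0.58 = 15.3
Step 5: A = 15.3 t/(ha*yr)

15.3


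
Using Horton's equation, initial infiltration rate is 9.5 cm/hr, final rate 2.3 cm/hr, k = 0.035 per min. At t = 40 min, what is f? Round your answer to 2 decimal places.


Step 1: f = fc + (f0 - fc) * exp(-k * t)
Step 2: exp(-0.035 * 40) = 0.246597
Step 3: f = 2.3 + (9.5 - 2.3) * 0.246597
Step 4: f = 2.3 + 7.2 * 0.246597
Step 5: f = 4.08 cm/hr

4.08


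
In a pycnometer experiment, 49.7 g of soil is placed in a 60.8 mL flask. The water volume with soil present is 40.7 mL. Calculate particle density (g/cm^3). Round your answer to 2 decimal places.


Step 1: Volume of solids = flask volume - water volume with soil
Step 2: V_solids = 60.8 - 40.7 = 20.1 mL
Step 3: Particle density = mass / V_solids = 49.7 / 20.1 = 2.47 g/cm^3

2.47


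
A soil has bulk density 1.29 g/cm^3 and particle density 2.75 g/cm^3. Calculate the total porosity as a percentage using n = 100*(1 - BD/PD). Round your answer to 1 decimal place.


Step 1: Formula: n = 100 * (1 - BD / PD)
Step 2: n = 100 * (1 - 1.29 / 2.75)
Step 3: n = 100 * (1 - 0.46909)
Step 4: n = 53.1%

53.1


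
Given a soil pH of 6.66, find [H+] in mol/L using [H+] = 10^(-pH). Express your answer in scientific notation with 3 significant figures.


Step 1: [H+] = 10^(-pH)
Step 2: [H+] = 10^(-6.66)
Step 3: [H+] = 2.19e-07 mol/L

2.19e-07


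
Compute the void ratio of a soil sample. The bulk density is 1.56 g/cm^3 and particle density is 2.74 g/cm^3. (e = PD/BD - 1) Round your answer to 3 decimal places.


Step 1: e = PD / BD - 1
Step 2: e = 2.74 / 1.56 - 1
Step 3: e = 1.75641 - 1
Step 4: e = 0.756

0.756


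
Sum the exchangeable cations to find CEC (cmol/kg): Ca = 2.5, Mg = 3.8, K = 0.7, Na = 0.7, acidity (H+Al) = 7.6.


Step 1: CEC = Ca + Mg + K + Na + (H+Al)
Step 2: CEC = 2.5 + 3.8 + 0.7 + 0.7 + 7.6
Step 3: CEC = 15.3 cmol/kg

15.3


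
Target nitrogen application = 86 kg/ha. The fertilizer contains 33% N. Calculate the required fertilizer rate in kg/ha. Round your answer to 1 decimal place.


Step 1: Fertilizer rate = target N / (N content / 100)
Step 2: Rate = 86 / (33 / 100)
Step 3: Rate = 86 / 0.33
Step 4: Rate = 260.6 kg/ha

260.6


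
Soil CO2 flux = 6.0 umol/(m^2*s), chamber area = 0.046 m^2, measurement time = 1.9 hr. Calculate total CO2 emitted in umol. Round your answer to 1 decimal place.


Step 1: Convert time to seconds: 1.9 hr * 3600 = 6840.0 s
Step 2: Total = flux * area * time_s
Step 3: Total = 6.0 * 0.046 * 6840.0
Step 4: Total = 1887.8 umol

1887.8


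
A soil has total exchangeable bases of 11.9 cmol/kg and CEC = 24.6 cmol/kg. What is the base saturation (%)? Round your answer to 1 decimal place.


Step 1: BS = 100 * (sum of bases) / CEC
Step 2: BS = 100 * 11.9 / 24.6
Step 3: BS = 48.4%

48.4


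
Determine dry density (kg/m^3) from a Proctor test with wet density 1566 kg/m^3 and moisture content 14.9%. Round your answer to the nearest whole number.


Step 1: Dry density = wet density / (1 + w/100)
Step 2: Dry density = 1566 / (1 + 14.9/100)
Step 3: Dry density = 1566 / 1.149
Step 4: Dry density = 1363 kg/m^3

1363


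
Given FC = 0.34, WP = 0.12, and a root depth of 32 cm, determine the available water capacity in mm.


Step 1: Available water = (FC - WP) * depth * 10
Step 2: AW = (0.34 - 0.12) * 32 * 10
Step 3: AW = 0.22 * 32 * 10
Step 4: AW = 70.4 mm

70.4


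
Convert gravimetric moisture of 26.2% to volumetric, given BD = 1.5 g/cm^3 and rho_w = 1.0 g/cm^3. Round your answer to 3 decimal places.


Step 1: theta = (w / 100) * BD / rho_w
Step 2: theta = (26.2 / 100) * 1.5 / 1.0
Step 3: theta = 0.262 * 1.5
Step 4: theta = 0.393

0.393


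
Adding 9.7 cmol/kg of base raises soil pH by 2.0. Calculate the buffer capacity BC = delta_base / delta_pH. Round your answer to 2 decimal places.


Step 1: BC = change in base / change in pH
Step 2: BC = 9.7 / 2.0
Step 3: BC = 4.85 cmol/(kg*pH unit)

4.85


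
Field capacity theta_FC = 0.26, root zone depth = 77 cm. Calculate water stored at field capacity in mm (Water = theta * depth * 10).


Step 1: Water (mm) = theta_FC * depth (cm) * 10
Step 2: Water = 0.26 * 77 * 10
Step 3: Water = 200.2 mm

200.2


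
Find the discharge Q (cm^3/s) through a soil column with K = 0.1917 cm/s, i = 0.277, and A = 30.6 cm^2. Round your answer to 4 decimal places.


Step 1: Apply Darcy's law: Q = K * i * A
Step 2: Q = 0.1917 * 0.277 * 30.6
Step 3: Q = 1.6249 cm^3/s

1.6249


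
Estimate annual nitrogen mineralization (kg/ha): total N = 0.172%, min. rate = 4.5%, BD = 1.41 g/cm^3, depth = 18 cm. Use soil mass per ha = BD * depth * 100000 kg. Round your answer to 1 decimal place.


Step 1: Soil mass per ha = BD * depth * 100000 = 1.41 * 18 * 100000 = 2538000 kg
Step 2: Total N pool = soil mass * N%/100 = 2538000 * 0.172/100 = 4365.36 kg/ha
Step 3: N mineralized = N pool * rate%/100 = 4365.36 * 4.5/100 = 196.4 kg/ha/yr

196.4


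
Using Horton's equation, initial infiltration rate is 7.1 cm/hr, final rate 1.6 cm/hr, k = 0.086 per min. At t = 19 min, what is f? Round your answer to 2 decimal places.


Step 1: f = fc + (f0 - fc) * exp(-k * t)
Step 2: exp(-0.086 * 19) = 0.195147
Step 3: f = 1.6 + (7.1 - 1.6) * 0.195147
Step 4: f = 1.6 + 5.5 * 0.195147
Step 5: f = 2.67 cm/hr

2.67


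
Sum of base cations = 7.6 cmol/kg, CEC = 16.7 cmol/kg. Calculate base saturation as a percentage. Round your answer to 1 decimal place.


Step 1: BS = 100 * (sum of bases) / CEC
Step 2: BS = 100 * 7.6 / 16.7
Step 3: BS = 45.5%

45.5


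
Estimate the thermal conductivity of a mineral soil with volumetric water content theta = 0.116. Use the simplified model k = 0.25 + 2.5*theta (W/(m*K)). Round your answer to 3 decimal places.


Step 1: k = 0.25 + 2.5 * theta
Step 2: k = 0.25 + 2.5 * 0.116
Step 3: k = 0.25 + 0.29
Step 4: k = 0.54 W/(m*K)

0.54


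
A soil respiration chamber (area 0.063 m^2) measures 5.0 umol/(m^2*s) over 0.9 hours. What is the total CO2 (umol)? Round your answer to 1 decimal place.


Step 1: Convert time to seconds: 0.9 hr * 3600 = 3240.0 s
Step 2: Total = flux * area * time_s
Step 3: Total = 5.0 * 0.063 * 3240.0
Step 4: Total = 1020.6 umol

1020.6


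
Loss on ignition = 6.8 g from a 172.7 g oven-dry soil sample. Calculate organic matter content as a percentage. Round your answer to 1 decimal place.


Step 1: OM% = 100 * LOI / sample mass
Step 2: OM = 100 * 6.8 / 172.7
Step 3: OM = 3.9%

3.9


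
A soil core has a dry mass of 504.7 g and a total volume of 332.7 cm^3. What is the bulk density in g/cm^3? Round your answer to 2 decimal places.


Step 1: Identify the formula: BD = dry mass / volume
Step 2: Substitute values: BD = 504.7 / 332.7
Step 3: BD = 1.52 g/cm^3

1.52


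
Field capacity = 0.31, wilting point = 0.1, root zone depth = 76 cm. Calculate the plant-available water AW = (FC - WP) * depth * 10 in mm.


Step 1: Available water = (FC - WP) * depth * 10
Step 2: AW = (0.31 - 0.1) * 76 * 10
Step 3: AW = 0.21 * 76 * 10
Step 4: AW = 159.6 mm

159.6


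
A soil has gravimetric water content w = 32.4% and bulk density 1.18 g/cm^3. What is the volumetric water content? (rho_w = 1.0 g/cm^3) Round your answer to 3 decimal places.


Step 1: theta = (w / 100) * BD / rho_w
Step 2: theta = (32.4 / 100) * 1.18 / 1.0
Step 3: theta = 0.324 * 1.18
Step 4: theta = 0.382

0.382


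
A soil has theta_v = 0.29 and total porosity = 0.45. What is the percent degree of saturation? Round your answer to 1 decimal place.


Step 1: S = 100 * theta_v / n
Step 2: S = 100 * 0.29 / 0.45
Step 3: S = 64.4%

64.4


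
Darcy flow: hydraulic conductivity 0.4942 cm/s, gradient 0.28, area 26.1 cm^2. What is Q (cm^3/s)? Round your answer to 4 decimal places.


Step 1: Apply Darcy's law: Q = K * i * A
Step 2: Q = 0.4942 * 0.28 * 26.1
Step 3: Q = 3.6116 cm^3/s

3.6116


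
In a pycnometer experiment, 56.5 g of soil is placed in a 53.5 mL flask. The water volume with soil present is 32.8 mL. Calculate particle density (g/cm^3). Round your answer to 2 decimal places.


Step 1: Volume of solids = flask volume - water volume with soil
Step 2: V_solids = 53.5 - 32.8 = 20.7 mL
Step 3: Particle density = mass / V_solids = 56.5 / 20.7 = 2.73 g/cm^3

2.73


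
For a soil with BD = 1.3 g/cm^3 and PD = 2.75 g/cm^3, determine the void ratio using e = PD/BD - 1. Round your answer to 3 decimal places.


Step 1: e = PD / BD - 1
Step 2: e = 2.75 / 1.3 - 1
Step 3: e = 2.11538 - 1
Step 4: e = 1.115

1.115


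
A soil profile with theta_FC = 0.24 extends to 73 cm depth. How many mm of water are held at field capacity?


Step 1: Water (mm) = theta_FC * depth (cm) * 10
Step 2: Water = 0.24 * 73 * 10
Step 3: Water = 175.2 mm

175.2


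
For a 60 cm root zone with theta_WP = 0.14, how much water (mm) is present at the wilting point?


Step 1: Water (mm) = theta_WP * depth * 10
Step 2: Water = 0.14 * 60 * 10
Step 3: Water = 84.0 mm

84.0


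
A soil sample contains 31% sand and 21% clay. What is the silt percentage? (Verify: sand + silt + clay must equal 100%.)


Step 1: sand + silt + clay = 100%
Step 2: silt = 100 - sand - clay
Step 3: silt = 100 - 31 - 21
Step 4: silt = 48%

48


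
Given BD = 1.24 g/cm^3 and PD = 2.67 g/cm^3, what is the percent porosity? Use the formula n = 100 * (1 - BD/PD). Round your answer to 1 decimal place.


Step 1: Formula: n = 100 * (1 - BD / PD)
Step 2: n = 100 * (1 - 1.24 / 2.67)
Step 3: n = 100 * (1 - 0.46442)
Step 4: n = 53.6%

53.6


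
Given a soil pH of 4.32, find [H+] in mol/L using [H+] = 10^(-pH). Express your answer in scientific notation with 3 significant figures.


Step 1: [H+] = 10^(-pH)
Step 2: [H+] = 10^(-4.32)
Step 3: [H+] = 4.79e-05 mol/L

4.79e-05


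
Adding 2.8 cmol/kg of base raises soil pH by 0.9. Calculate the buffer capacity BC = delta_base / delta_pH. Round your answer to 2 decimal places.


Step 1: BC = change in base / change in pH
Step 2: BC = 2.8 / 0.9
Step 3: BC = 3.11 cmol/(kg*pH unit)

3.11


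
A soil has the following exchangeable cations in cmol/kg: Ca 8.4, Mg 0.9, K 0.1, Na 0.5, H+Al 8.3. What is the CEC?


Step 1: CEC = Ca + Mg + K + Na + (H+Al)
Step 2: CEC = 8.4 + 0.9 + 0.1 + 0.5 + 8.3
Step 3: CEC = 18.2 cmol/kg

18.2


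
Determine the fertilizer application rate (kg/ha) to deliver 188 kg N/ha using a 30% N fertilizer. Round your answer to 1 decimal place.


Step 1: Fertilizer rate = target N / (N content / 100)
Step 2: Rate = 188 / (30 / 100)
Step 3: Rate = 188 / 0.3
Step 4: Rate = 626.7 kg/ha

626.7


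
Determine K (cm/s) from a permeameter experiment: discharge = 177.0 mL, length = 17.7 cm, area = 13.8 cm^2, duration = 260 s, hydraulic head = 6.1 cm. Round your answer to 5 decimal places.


Step 1: K = Q * L / (A * t * h)
Step 2: Numerator = 177.0 * 17.7 = 3132.9
Step 3: Denominator = 13.8 * 260 * 6.1 = 21886.8
Step 4: K = 3132.9 / 21886.8 = 0.14314 cm/s

0.14314


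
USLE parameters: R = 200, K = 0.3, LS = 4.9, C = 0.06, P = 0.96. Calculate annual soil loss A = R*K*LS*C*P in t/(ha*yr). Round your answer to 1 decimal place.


Step 1: A = R * K * LS * C * P
Step 2: R * K = 200 * 0.3 = 60.0
Step 3: (R*K) * LS = 60.0 * 4.9 = 294.0
Step 4: * C * P = 294.0 * 0.06 * 0.96 = 16.9
Step 5: A = 16.9 t/(ha*yr)

16.9


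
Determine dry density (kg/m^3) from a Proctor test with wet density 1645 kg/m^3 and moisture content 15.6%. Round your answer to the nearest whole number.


Step 1: Dry density = wet density / (1 + w/100)
Step 2: Dry density = 1645 / (1 + 15.6/100)
Step 3: Dry density = 1645 / 1.156
Step 4: Dry density = 1423 kg/m^3

1423


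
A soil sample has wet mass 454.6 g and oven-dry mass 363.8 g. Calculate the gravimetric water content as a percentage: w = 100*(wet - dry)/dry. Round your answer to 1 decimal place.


Step 1: Water mass = wet - dry = 454.6 - 363.8 = 90.8 g
Step 2: w = 100 * water mass / dry mass
Step 3: w = 100 * 90.8 / 363.8 = 25.0%

25.0


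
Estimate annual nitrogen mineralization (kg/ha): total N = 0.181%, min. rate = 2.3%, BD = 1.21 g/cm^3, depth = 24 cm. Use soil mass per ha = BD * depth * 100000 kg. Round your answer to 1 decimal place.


Step 1: Soil mass per ha = BD * depth * 100000 = 1.21 * 24 * 100000 = 2904000 kg
Step 2: Total N pool = soil mass * N%/100 = 2904000 * 0.181/100 = 5256.24 kg/ha
Step 3: N mineralized = N pool * rate%/100 = 5256.24 * 2.3/100 = 120.9 kg/ha/yr

120.9


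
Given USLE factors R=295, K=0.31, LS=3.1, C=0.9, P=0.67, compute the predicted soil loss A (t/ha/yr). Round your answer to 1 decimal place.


Step 1: A = R * K * LS * C * P
Step 2: R * K = 295 * 0.31 = 91.45
Step 3: (R*K) * LS = 91.45 * 3.1 = 283.495
Step 4: * C * P = 283.495 * 0.9 * 0.67 = 170.9
Step 5: A = 170.9 t/(ha*yr)

170.9


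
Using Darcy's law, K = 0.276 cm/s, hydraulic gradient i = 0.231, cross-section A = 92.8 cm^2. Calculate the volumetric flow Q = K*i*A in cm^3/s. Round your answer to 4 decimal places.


Step 1: Apply Darcy's law: Q = K * i * A
Step 2: Q = 0.276 * 0.231 * 92.8
Step 3: Q = 5.9166 cm^3/s

5.9166


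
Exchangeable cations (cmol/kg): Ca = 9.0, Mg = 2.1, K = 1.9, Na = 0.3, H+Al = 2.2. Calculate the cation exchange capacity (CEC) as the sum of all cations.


Step 1: CEC = Ca + Mg + K + Na + (H+Al)
Step 2: CEC = 9.0 + 2.1 + 1.9 + 0.3 + 2.2
Step 3: CEC = 15.5 cmol/kg

15.5


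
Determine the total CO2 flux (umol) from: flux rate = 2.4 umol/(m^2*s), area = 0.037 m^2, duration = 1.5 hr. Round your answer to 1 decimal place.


Step 1: Convert time to seconds: 1.5 hr * 3600 = 5400.0 s
Step 2: Total = flux * area * time_s
Step 3: Total = 2.4 * 0.037 * 5400.0
Step 4: Total = 479.5 umol

479.5


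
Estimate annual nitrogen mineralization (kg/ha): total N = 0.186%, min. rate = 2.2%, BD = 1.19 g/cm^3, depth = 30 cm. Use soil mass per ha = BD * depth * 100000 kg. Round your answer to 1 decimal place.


Step 1: Soil mass per ha = BD * depth * 100000 = 1.19 * 30 * 100000 = 3570000 kg
Step 2: Total N pool = soil mass * N%/100 = 3570000 * 0.186/100 = 6640.2 kg/ha
Step 3: N mineralized = N pool * rate%/100 = 6640.2 * 2.2/100 = 146.1 kg/ha/yr

146.1


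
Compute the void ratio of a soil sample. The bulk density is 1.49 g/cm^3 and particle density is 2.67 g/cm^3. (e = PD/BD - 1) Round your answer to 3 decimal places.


Step 1: e = PD / BD - 1
Step 2: e = 2.67 / 1.49 - 1
Step 3: e = 1.79195 - 1
Step 4: e = 0.792

0.792


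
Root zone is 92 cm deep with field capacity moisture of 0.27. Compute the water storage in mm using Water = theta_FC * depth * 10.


Step 1: Water (mm) = theta_FC * depth (cm) * 10
Step 2: Water = 0.27 * 92 * 10
Step 3: Water = 248.4 mm

248.4


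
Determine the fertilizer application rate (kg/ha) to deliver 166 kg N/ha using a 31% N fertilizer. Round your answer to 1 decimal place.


Step 1: Fertilizer rate = target N / (N content / 100)
Step 2: Rate = 166 / (31 / 100)
Step 3: Rate = 166 / 0.31
Step 4: Rate = 535.5 kg/ha

535.5


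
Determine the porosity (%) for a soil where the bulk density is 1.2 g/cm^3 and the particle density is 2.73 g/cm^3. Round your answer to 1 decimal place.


Step 1: Formula: n = 100 * (1 - BD / PD)
Step 2: n = 100 * (1 - 1.2 / 2.73)
Step 3: n = 100 * (1 - 0.43956)
Step 4: n = 56.0%

56.0


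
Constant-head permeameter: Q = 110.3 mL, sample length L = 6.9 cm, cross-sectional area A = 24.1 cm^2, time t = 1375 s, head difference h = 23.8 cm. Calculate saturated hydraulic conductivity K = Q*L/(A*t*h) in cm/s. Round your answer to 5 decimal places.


Step 1: K = Q * L / (A * t * h)
Step 2: Numerator = 110.3 * 6.9 = 761.07
Step 3: Denominator = 24.1 * 1375 * 23.8 = 788672.5
Step 4: K = 761.07 / 788672.5 = 0.00097 cm/s

0.00097


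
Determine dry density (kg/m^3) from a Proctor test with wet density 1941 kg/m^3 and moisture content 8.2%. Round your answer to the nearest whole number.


Step 1: Dry density = wet density / (1 + w/100)
Step 2: Dry density = 1941 / (1 + 8.2/100)
Step 3: Dry density = 1941 / 1.082
Step 4: Dry density = 1794 kg/m^3

1794


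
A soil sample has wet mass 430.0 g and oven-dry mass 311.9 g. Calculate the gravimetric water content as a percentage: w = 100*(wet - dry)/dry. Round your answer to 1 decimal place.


Step 1: Water mass = wet - dry = 430.0 - 311.9 = 118.1 g
Step 2: w = 100 * water mass / dry mass
Step 3: w = 100 * 118.1 / 311.9 = 37.9%

37.9


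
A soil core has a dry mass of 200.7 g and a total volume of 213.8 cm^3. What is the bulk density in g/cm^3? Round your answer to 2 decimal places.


Step 1: Identify the formula: BD = dry mass / volume
Step 2: Substitute values: BD = 200.7 / 213.8
Step 3: BD = 0.94 g/cm^3

0.94


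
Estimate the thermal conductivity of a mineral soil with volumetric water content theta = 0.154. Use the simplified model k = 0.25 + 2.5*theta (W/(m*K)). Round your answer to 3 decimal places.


Step 1: k = 0.25 + 2.5 * theta
Step 2: k = 0.25 + 2.5 * 0.154
Step 3: k = 0.25 + 0.385
Step 4: k = 0.635 W/(m*K)

0.635


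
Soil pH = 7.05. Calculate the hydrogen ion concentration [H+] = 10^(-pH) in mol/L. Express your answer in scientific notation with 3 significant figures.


Step 1: [H+] = 10^(-pH)
Step 2: [H+] = 10^(-7.05)
Step 3: [H+] = 8.91e-08 mol/L

8.91e-08


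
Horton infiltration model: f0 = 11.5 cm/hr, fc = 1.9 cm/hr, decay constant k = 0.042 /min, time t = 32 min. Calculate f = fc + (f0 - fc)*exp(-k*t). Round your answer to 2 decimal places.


Step 1: f = fc + (f0 - fc) * exp(-k * t)
Step 2: exp(-0.042 * 32) = 0.2608
Step 3: f = 1.9 + (11.5 - 1.9) * 0.2608
Step 4: f = 1.9 + 9.6 * 0.2608
Step 5: f = 4.4 cm/hr

4.4


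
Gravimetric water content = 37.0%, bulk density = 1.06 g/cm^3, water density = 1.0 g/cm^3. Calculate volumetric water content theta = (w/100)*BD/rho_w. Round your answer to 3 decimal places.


Step 1: theta = (w / 100) * BD / rho_w
Step 2: theta = (37.0 / 100) * 1.06 / 1.0
Step 3: theta = 0.37 * 1.06
Step 4: theta = 0.392

0.392


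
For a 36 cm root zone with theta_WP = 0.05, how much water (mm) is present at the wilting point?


Step 1: Water (mm) = theta_WP * depth * 10
Step 2: Water = 0.05 * 36 * 10
Step 3: Water = 18.0 mm

18.0


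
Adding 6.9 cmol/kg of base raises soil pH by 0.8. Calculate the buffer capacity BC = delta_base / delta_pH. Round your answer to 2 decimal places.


Step 1: BC = change in base / change in pH
Step 2: BC = 6.9 / 0.8
Step 3: BC = 8.63 cmol/(kg*pH unit)

8.63


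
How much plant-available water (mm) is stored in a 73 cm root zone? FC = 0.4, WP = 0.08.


Step 1: Available water = (FC - WP) * depth * 10
Step 2: AW = (0.4 - 0.08) * 73 * 10
Step 3: AW = 0.32 * 73 * 10
Step 4: AW = 233.6 mm

233.6


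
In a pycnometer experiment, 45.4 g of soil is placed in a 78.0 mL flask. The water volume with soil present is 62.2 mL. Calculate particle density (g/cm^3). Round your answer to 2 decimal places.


Step 1: Volume of solids = flask volume - water volume with soil
Step 2: V_solids = 78.0 - 62.2 = 15.8 mL
Step 3: Particle density = mass / V_solids = 45.4 / 15.8 = 2.87 g/cm^3

2.87


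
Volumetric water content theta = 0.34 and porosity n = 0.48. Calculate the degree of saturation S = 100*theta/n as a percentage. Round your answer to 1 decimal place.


Step 1: S = 100 * theta_v / n
Step 2: S = 100 * 0.34 / 0.48
Step 3: S = 70.8%

70.8


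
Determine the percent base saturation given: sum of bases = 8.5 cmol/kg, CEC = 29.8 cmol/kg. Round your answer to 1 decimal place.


Step 1: BS = 100 * (sum of bases) / CEC
Step 2: BS = 100 * 8.5 / 29.8
Step 3: BS = 28.5%

28.5


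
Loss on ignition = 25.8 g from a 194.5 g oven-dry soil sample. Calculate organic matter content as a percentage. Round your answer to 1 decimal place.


Step 1: OM% = 100 * LOI / sample mass
Step 2: OM = 100 * 25.8 / 194.5
Step 3: OM = 13.3%

13.3


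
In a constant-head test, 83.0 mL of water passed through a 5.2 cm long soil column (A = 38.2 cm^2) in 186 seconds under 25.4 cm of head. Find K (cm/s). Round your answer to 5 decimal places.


Step 1: K = Q * L / (A * t * h)
Step 2: Numerator = 83.0 * 5.2 = 431.6
Step 3: Denominator = 38.2 * 186 * 25.4 = 180472.08
Step 4: K = 431.6 / 180472.08 = 0.00239 cm/s

0.00239


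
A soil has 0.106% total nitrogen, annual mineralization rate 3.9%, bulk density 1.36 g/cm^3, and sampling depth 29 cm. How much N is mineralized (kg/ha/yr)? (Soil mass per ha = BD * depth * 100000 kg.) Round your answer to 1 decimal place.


Step 1: Soil mass per ha = BD * depth * 100000 = 1.36 * 29 * 100000 = 3944000 kg
Step 2: Total N pool = soil mass * N%/100 = 3944000 * 0.106/100 = 4180.64 kg/ha
Step 3: N mineralized = N pool * rate%/100 = 4180.64 * 3.9/100 = 163.0 kg/ha/yr

163.0


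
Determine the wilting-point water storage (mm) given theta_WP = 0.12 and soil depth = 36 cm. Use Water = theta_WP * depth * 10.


Step 1: Water (mm) = theta_WP * depth * 10
Step 2: Water = 0.12 * 36 * 10
Step 3: Water = 43.2 mm

43.2


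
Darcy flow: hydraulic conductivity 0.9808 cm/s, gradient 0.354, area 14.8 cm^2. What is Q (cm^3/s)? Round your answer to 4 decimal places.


Step 1: Apply Darcy's law: Q = K * i * A
Step 2: Q = 0.9808 * 0.354 * 14.8
Step 3: Q = 5.1386 cm^3/s

5.1386


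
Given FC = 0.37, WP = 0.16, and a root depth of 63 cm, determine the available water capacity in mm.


Step 1: Available water = (FC - WP) * depth * 10
Step 2: AW = (0.37 - 0.16) * 63 * 10
Step 3: AW = 0.21 * 63 * 10
Step 4: AW = 132.3 mm

132.3


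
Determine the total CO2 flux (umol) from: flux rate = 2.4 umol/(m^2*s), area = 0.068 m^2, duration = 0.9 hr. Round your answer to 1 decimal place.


Step 1: Convert time to seconds: 0.9 hr * 3600 = 3240.0 s
Step 2: Total = flux * area * time_s
Step 3: Total = 2.4 * 0.068 * 3240.0
Step 4: Total = 528.8 umol

528.8


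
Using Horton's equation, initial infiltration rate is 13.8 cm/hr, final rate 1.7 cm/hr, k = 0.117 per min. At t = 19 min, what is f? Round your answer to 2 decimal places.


Step 1: f = fc + (f0 - fc) * exp(-k * t)
Step 2: exp(-0.117 * 19) = 0.108284
Step 3: f = 1.7 + (13.8 - 1.7) * 0.108284
Step 4: f = 1.7 + 12.1 * 0.108284
Step 5: f = 3.01 cm/hr

3.01


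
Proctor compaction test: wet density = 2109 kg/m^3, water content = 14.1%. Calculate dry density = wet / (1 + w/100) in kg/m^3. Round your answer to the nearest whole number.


Step 1: Dry density = wet density / (1 + w/100)
Step 2: Dry density = 2109 / (1 + 14.1/100)
Step 3: Dry density = 2109 / 1.141
Step 4: Dry density = 1848 kg/m^3

1848


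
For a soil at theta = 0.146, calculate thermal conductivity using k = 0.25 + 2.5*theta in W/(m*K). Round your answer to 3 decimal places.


Step 1: k = 0.25 + 2.5 * theta
Step 2: k = 0.25 + 2.5 * 0.146
Step 3: k = 0.25 + 0.365
Step 4: k = 0.615 W/(m*K)

0.615


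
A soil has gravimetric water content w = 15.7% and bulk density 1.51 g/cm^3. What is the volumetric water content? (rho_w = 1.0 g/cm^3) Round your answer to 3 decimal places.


Step 1: theta = (w / 100) * BD / rho_w
Step 2: theta = (15.7 / 100) * 1.51 / 1.0
Step 3: theta = 0.157 * 1.51
Step 4: theta = 0.237

0.237


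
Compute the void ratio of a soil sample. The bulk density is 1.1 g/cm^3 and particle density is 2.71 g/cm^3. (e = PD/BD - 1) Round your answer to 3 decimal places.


Step 1: e = PD / BD - 1
Step 2: e = 2.71 / 1.1 - 1
Step 3: e = 2.46364 - 1
Step 4: e = 1.464

1.464


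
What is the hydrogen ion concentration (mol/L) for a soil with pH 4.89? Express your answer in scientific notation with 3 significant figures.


Step 1: [H+] = 10^(-pH)
Step 2: [H+] = 10^(-4.89)
Step 3: [H+] = 1.29e-05 mol/L

1.29e-05


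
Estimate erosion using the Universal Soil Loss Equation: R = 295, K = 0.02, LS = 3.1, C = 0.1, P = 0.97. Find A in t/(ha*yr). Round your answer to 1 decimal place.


Step 1: A = R * K * LS * C * P
Step 2: R * K = 295 * 0.02 = 5.9
Step 3: (R*K) * LS = 5.9 * 3.1 = 18.29
Step 4: * C * P = 18.29 * 0.1 * 0.97 = 1.8
Step 5: A = 1.8 t/(ha*yr)

1.8


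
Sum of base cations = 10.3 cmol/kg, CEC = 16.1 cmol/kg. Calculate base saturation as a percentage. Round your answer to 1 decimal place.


Step 1: BS = 100 * (sum of bases) / CEC
Step 2: BS = 100 * 10.3 / 16.1
Step 3: BS = 64.0%

64.0


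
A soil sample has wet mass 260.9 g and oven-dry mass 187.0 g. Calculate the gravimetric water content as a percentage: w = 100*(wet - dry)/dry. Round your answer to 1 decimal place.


Step 1: Water mass = wet - dry = 260.9 - 187.0 = 73.9 g
Step 2: w = 100 * water mass / dry mass
Step 3: w = 100 * 73.9 / 187.0 = 39.5%

39.5


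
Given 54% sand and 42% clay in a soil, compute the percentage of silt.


Step 1: sand + silt + clay = 100%
Step 2: silt = 100 - sand - clay
Step 3: silt = 100 - 54 - 42
Step 4: silt = 4%

4


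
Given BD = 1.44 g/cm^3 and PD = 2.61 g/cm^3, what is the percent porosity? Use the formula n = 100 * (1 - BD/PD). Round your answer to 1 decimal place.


Step 1: Formula: n = 100 * (1 - BD / PD)
Step 2: n = 100 * (1 - 1.44 / 2.61)
Step 3: n = 100 * (1 - 0.55172)
Step 4: n = 44.8%

44.8


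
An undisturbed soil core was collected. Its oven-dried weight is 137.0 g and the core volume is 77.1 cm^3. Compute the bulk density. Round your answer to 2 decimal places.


Step 1: Identify the formula: BD = dry mass / volume
Step 2: Substitute values: BD = 137.0 / 77.1
Step 3: BD = 1.78 g/cm^3

1.78


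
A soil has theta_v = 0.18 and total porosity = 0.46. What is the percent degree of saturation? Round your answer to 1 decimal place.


Step 1: S = 100 * theta_v / n
Step 2: S = 100 * 0.18 / 0.46
Step 3: S = 39.1%

39.1


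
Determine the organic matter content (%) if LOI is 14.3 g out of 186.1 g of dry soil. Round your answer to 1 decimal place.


Step 1: OM% = 100 * LOI / sample mass
Step 2: OM = 100 * 14.3 / 186.1
Step 3: OM = 7.7%

7.7


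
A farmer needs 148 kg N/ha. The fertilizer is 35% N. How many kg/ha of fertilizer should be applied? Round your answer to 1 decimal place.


Step 1: Fertilizer rate = target N / (N content / 100)
Step 2: Rate = 148 / (35 / 100)
Step 3: Rate = 148 / 0.35
Step 4: Rate = 422.9 kg/ha

422.9
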